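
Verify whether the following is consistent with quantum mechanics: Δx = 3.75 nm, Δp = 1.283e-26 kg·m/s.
No, it violates the uncertainty principle (impossible measurement).

Calculate the product ΔxΔp:
ΔxΔp = (3.750e-09 m) × (1.283e-26 kg·m/s)
ΔxΔp = 4.811e-35 J·s

Compare to the minimum allowed value ℏ/2:
ℏ/2 = 5.273e-35 J·s

Since ΔxΔp = 4.811e-35 J·s < 5.273e-35 J·s = ℏ/2,
the measurement violates the uncertainty principle.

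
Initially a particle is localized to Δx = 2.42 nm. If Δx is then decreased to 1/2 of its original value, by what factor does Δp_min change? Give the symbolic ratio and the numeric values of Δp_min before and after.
Original Δp_min = 2.179 × 10^-26 kg·m/s; new Δp'_min = 4.358 × 10^-26 kg·m/s; ratio Δp'_min/Δp_min = 2.

From the uncertainty principle ΔxΔp ≥ ℏ/2, the minimum momentum uncertainty is Δp_min = ℏ/(2Δx).

Original (Δx = 2.42 nm = 2.420e-09 m):
Δp_min = (1.055e-34 J·s)/(2 × 2.420e-09 m) = 2.179e-26 kg·m/s

When Δx → (1/2)Δx:
Δp'_min = ℏ/(2 × (1/2)Δx) = 2 × ℏ/(2Δx) = 2 × Δp_min
Δp'_min = 2 × 2.179e-26 kg·m/s = 4.358e-26 kg·m/s

Since Δp_min ∝ 1/Δx, when Δx is decreased to 1/2 of its original value, Δp_min increases to 2 times its original value.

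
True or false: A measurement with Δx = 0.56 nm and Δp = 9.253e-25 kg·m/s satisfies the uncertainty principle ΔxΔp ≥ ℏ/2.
Yes, it satisfies the uncertainty principle.

Calculate the product ΔxΔp:
ΔxΔp = (5.600e-10 m) × (9.253e-25 kg·m/s)
ΔxΔp = 5.182e-34 J·s

Compare to the minimum allowed value ℏ/2:
ℏ/2 = 5.273e-35 J·s

Since ΔxΔp = 5.182e-34 J·s ≥ 5.273e-35 J·s = ℏ/2,
the measurement satisfies the uncertainty principle.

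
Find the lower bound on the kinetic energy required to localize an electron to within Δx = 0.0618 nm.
2.494 eV

Localizing a particle requires giving it sufficient momentum uncertainty:

1. From uncertainty principle: Δp ≥ ℏ/(2Δx)
   Δp_min = (1.055e-34 J·s) / (2 × 6.180e-11 m)
   Δp_min = 8.532e-25 kg·m/s

2. This momentum uncertainty corresponds to kinetic energy:
   KE ≈ (Δp)²/(2m) = (8.532e-25)²/(2 × 9.109e-31 kg)
   KE = 3.996e-19 J = 2.494 eV

Tighter localization requires more energy.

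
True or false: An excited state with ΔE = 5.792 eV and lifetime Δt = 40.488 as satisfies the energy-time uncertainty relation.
No, it violates the uncertainty relation.

Calculate the product ΔEΔt:
ΔE = 5.792 eV = 9.280e-19 J
ΔEΔt = (9.280e-19 J) × (4.049e-17 s)
ΔEΔt = 3.757e-35 J·s

Compare to the minimum allowed value ℏ/2:
ℏ/2 = 5.273e-35 J·s

Since ΔEΔt = 3.757e-35 J·s < 5.273e-35 J·s = ℏ/2,
this violates the uncertainty relation.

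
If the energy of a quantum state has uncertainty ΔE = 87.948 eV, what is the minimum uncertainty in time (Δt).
3.742 as

Using the energy-time uncertainty principle:
ΔEΔt ≥ ℏ/2

The minimum uncertainty in time is:
Δt_min = ℏ/(2ΔE)
Δt_min = (1.055e-34 J·s) / (2 × 1.409e-17 J)
Δt_min = 3.742e-18 s = 3.742 as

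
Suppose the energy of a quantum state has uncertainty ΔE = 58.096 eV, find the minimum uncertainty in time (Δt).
5.665 as

Using the energy-time uncertainty principle:
ΔEΔt ≥ ℏ/2

The minimum uncertainty in time is:
Δt_min = ℏ/(2ΔE)
Δt_min = (1.055e-34 J·s) / (2 × 9.308e-18 J)
Δt_min = 5.665e-18 s = 5.665 as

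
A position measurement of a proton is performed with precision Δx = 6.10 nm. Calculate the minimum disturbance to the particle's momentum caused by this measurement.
8.644 × 10^-27 kg·m/s

The uncertainty principle implies that measuring position disturbs momentum:
ΔxΔp ≥ ℏ/2

When we measure position with precision Δx, we necessarily introduce a momentum uncertainty:
Δp ≥ ℏ/(2Δx)
Δp_min = (1.055e-34 J·s) / (2 × 6.100e-09 m)
Δp_min = 8.644e-27 kg·m/s

The more precisely we measure position, the greater the momentum disturbance.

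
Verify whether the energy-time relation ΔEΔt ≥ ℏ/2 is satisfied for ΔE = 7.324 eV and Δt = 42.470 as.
No, it violates the uncertainty relation.

Calculate the product ΔEΔt:
ΔE = 7.324 eV = 1.173e-18 J
ΔEΔt = (1.173e-18 J) × (4.247e-17 s)
ΔEΔt = 4.984e-35 J·s

Compare to the minimum allowed value ℏ/2:
ℏ/2 = 5.273e-35 J·s

Since ΔEΔt = 4.984e-35 J·s < 5.273e-35 J·s = ℏ/2,
this violates the uncertainty relation.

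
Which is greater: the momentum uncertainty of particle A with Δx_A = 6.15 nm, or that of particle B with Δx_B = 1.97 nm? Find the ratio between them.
Particle B has the larger minimum momentum uncertainty, by a factor of 3.12.

For each particle, the minimum momentum uncertainty is Δp_min = ℏ/(2Δx):

Particle A: Δp_A = ℏ/(2×6.150e-09 m) = 8.574e-27 kg·m/s
Particle B: Δp_B = ℏ/(2×1.970e-09 m) = 2.677e-26 kg·m/s

Ratio: Δp_B/Δp_A = 3.12

Since Δp_min ∝ 1/Δx, the particle with smaller position uncertainty (B) has larger momentum uncertainty.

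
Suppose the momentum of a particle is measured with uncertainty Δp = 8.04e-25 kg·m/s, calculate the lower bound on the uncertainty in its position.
65.583 pm

Using the Heisenberg uncertainty principle:
ΔxΔp ≥ ℏ/2

The minimum uncertainty in position is:
Δx_min = ℏ/(2Δp)
Δx_min = (1.055e-34 J·s) / (2 × 8.040e-25 kg·m/s)
Δx_min = 6.558e-11 m = 65.583 pm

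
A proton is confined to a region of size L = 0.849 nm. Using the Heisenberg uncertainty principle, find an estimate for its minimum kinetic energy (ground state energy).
7.197 μeV

Using the uncertainty principle to estimate ground state energy:

1. The position uncertainty is approximately the confinement size:
   Δx ≈ L = 8.490e-10 m

2. From ΔxΔp ≥ ℏ/2, the minimum momentum uncertainty is:
   Δp ≈ ℏ/(2L) = 6.211e-26 kg·m/s

3. The kinetic energy is approximately:
   KE ≈ (Δp)²/(2m) = (6.211e-26)²/(2 × 1.673e-27 kg)
   KE ≈ 1.153e-24 J = 7.197 μeV

This is an order-of-magnitude estimate of the ground state energy.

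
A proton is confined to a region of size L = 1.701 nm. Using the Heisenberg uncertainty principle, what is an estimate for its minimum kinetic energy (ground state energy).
1.793 μeV

Using the uncertainty principle to estimate ground state energy:

1. The position uncertainty is approximately the confinement size:
   Δx ≈ L = 1.701e-09 m

2. From ΔxΔp ≥ ℏ/2, the minimum momentum uncertainty is:
   Δp ≈ ℏ/(2L) = 3.100e-26 kg·m/s

3. The kinetic energy is approximately:
   KE ≈ (Δp)²/(2m) = (3.100e-26)²/(2 × 1.673e-27 kg)
   KE ≈ 2.872e-25 J = 1.793 μeV

This is an order-of-magnitude estimate of the ground state energy.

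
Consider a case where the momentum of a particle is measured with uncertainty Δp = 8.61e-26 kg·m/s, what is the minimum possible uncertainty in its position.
612.411 pm

Using the Heisenberg uncertainty principle:
ΔxΔp ≥ ℏ/2

The minimum uncertainty in position is:
Δx_min = ℏ/(2Δp)
Δx_min = (1.055e-34 J·s) / (2 × 8.610e-26 kg·m/s)
Δx_min = 6.124e-10 m = 612.411 pm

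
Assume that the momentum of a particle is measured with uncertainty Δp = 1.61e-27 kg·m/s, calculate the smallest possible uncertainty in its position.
32.751 nm

Using the Heisenberg uncertainty principle:
ΔxΔp ≥ ℏ/2

The minimum uncertainty in position is:
Δx_min = ℏ/(2Δp)
Δx_min = (1.055e-34 J·s) / (2 × 1.610e-27 kg·m/s)
Δx_min = 3.275e-08 m = 32.751 nm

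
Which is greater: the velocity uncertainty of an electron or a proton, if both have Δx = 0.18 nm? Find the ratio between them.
The electron has the larger minimum velocity uncertainty, by a ratio of 1836.2.

For both particles, Δp_min = ℏ/(2Δx) = 2.929e-25 kg·m/s (same for both).

The velocity uncertainty is Δv = Δp/m:
- electron: Δv = 2.929e-25 / 9.109e-31 = 3.216e+05 m/s = 321.577 km/s
- proton: Δv = 2.929e-25 / 1.673e-27 = 1.751e+02 m/s = 175.136 m/s

Ratio: 3.216e+05 / 1.751e+02 = 1836.2

The lighter particle has larger velocity uncertainty because Δv ∝ 1/m.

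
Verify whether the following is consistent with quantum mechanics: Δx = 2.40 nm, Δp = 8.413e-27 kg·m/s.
No, it violates the uncertainty principle (impossible measurement).

Calculate the product ΔxΔp:
ΔxΔp = (2.400e-09 m) × (8.413e-27 kg·m/s)
ΔxΔp = 2.019e-35 J·s

Compare to the minimum allowed value ℏ/2:
ℏ/2 = 5.273e-35 J·s

Since ΔxΔp = 2.019e-35 J·s < 5.273e-35 J·s = ℏ/2,
the measurement violates the uncertainty principle.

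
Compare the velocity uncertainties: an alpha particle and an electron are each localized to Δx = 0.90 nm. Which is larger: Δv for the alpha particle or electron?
The electron has the larger minimum velocity uncertainty, by a ratio of 7294.3.

For both particles, Δp_min = ℏ/(2Δx) = 5.859e-26 kg·m/s (same for both).

The velocity uncertainty is Δv = Δp/m:
- alpha particle: Δv = 5.859e-26 / 6.645e-27 = 8.817e+00 m/s = 8.817 m/s
- electron: Δv = 5.859e-26 / 9.109e-31 = 6.432e+04 m/s = 64.315 km/s

Ratio: 6.432e+04 / 8.817e+00 = 7294.3

The lighter particle has larger velocity uncertainty because Δv ∝ 1/m.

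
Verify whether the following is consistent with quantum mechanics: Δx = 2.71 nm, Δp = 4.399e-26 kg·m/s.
Yes, it satisfies the uncertainty principle.

Calculate the product ΔxΔp:
ΔxΔp = (2.710e-09 m) × (4.399e-26 kg·m/s)
ΔxΔp = 1.192e-34 J·s

Compare to the minimum allowed value ℏ/2:
ℏ/2 = 5.273e-35 J·s

Since ΔxΔp = 1.192e-34 J·s ≥ 5.273e-35 J·s = ℏ/2,
the measurement satisfies the uncertainty principle.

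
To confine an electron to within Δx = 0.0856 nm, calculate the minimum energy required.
1.300 eV

Localizing a particle requires giving it sufficient momentum uncertainty:

1. From uncertainty principle: Δp ≥ ℏ/(2Δx)
   Δp_min = (1.055e-34 J·s) / (2 × 8.560e-11 m)
   Δp_min = 6.160e-25 kg·m/s

2. This momentum uncertainty corresponds to kinetic energy:
   KE ≈ (Δp)²/(2m) = (6.160e-25)²/(2 × 9.109e-31 kg)
   KE = 2.083e-19 J = 1.300 eV

Tighter localization requires more energy.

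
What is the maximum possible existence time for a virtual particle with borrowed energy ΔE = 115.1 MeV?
2.859 ys

Using the energy-time uncertainty principle:
ΔEΔt ≥ ℏ/2

For a virtual particle borrowing energy ΔE, the maximum lifetime is:
Δt_max = ℏ/(2ΔE)

Converting energy:
ΔE = 115.1 MeV = 1.844e-11 J

Δt_max = (1.055e-34 J·s) / (2 × 1.844e-11 J)
Δt_max = 2.859e-24 s = 2.859 ys

Virtual particles with higher borrowed energy exist for shorter times.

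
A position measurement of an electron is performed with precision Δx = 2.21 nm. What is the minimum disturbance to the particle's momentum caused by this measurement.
2.386 × 10^-26 kg·m/s

The uncertainty principle implies that measuring position disturbs momentum:
ΔxΔp ≥ ℏ/2

When we measure position with precision Δx, we necessarily introduce a momentum uncertainty:
Δp ≥ ℏ/(2Δx)
Δp_min = (1.055e-34 J·s) / (2 × 2.210e-09 m)
Δp_min = 2.386e-26 kg·m/s

The more precisely we measure position, the greater the momentum disturbance.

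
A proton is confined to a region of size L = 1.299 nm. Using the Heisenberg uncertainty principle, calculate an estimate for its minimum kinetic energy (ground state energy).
3.074 μeV

Using the uncertainty principle to estimate ground state energy:

1. The position uncertainty is approximately the confinement size:
   Δx ≈ L = 1.299e-09 m

2. From ΔxΔp ≥ ℏ/2, the minimum momentum uncertainty is:
   Δp ≈ ℏ/(2L) = 4.059e-26 kg·m/s

3. The kinetic energy is approximately:
   KE ≈ (Δp)²/(2m) = (4.059e-26)²/(2 × 1.673e-27 kg)
   KE ≈ 4.925e-25 J = 3.074 μeV

This is an order-of-magnitude estimate of the ground state energy.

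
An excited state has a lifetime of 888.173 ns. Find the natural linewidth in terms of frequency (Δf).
89.597 kHz

Using the energy-time uncertainty principle and E = hf:
ΔEΔt ≥ ℏ/2
hΔf·Δt ≥ ℏ/2

The minimum frequency uncertainty is:
Δf = ℏ/(2hτ) = 1/(4πτ)
Δf = 1/(4π × 8.882e-07 s)
Δf = 8.960e+04 Hz = 89.597 kHz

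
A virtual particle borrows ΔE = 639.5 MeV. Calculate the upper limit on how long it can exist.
5.146 × 10^-25 s

Using the energy-time uncertainty principle:
ΔEΔt ≥ ℏ/2

For a virtual particle borrowing energy ΔE, the maximum lifetime is:
Δt_max = ℏ/(2ΔE)

Converting energy:
ΔE = 639.5 MeV = 1.025e-10 J

Δt_max = (1.055e-34 J·s) / (2 × 1.025e-10 J)
Δt_max = 5.146e-25 s = 5.146 × 10^-25 s

Virtual particles with higher borrowed energy exist for shorter times.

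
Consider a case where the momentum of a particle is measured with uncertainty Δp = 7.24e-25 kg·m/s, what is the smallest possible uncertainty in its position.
72.830 pm

Using the Heisenberg uncertainty principle:
ΔxΔp ≥ ℏ/2

The minimum uncertainty in position is:
Δx_min = ℏ/(2Δp)
Δx_min = (1.055e-34 J·s) / (2 × 7.240e-25 kg·m/s)
Δx_min = 7.283e-11 m = 72.830 pm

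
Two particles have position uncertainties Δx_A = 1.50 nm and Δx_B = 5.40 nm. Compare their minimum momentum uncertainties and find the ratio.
Particle A has the larger minimum momentum uncertainty, by a factor of 3.60.

For each particle, the minimum momentum uncertainty is Δp_min = ℏ/(2Δx):

Particle A: Δp_A = ℏ/(2×1.500e-09 m) = 3.515e-26 kg·m/s
Particle B: Δp_B = ℏ/(2×5.400e-09 m) = 9.765e-27 kg·m/s

Ratio: Δp_A/Δp_B = 3.60

Since Δp_min ∝ 1/Δx, the particle with smaller position uncertainty (A) has larger momentum uncertainty.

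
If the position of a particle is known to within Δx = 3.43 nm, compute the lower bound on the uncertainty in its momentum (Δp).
1.537 × 10^-26 kg·m/s

Using the Heisenberg uncertainty principle:
ΔxΔp ≥ ℏ/2

The minimum uncertainty in momentum is:
Δp_min = ℏ/(2Δx)
Δp_min = (1.055e-34 J·s) / (2 × 3.430e-09 m)
Δp_min = 1.537e-26 kg·m/s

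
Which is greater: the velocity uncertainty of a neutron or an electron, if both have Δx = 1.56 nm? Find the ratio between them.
The electron has the larger minimum velocity uncertainty, by a ratio of 1838.7.

For both particles, Δp_min = ℏ/(2Δx) = 3.380e-26 kg·m/s (same for both).

The velocity uncertainty is Δv = Δp/m:
- neutron: Δv = 3.380e-26 / 1.675e-27 = 2.018e+01 m/s = 20.180 m/s
- electron: Δv = 3.380e-26 / 9.109e-31 = 3.711e+04 m/s = 37.105 km/s

Ratio: 3.711e+04 / 2.018e+01 = 1838.7

The lighter particle has larger velocity uncertainty because Δv ∝ 1/m.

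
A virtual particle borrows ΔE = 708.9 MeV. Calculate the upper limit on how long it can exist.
4.642 × 10^-25 s

Using the energy-time uncertainty principle:
ΔEΔt ≥ ℏ/2

For a virtual particle borrowing energy ΔE, the maximum lifetime is:
Δt_max = ℏ/(2ΔE)

Converting energy:
ΔE = 708.9 MeV = 1.136e-10 J

Δt_max = (1.055e-34 J·s) / (2 × 1.136e-10 J)
Δt_max = 4.642e-25 s = 4.642 × 10^-25 s

Virtual particles with higher borrowed energy exist for shorter times.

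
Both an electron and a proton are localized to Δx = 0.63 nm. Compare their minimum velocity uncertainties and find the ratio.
The electron has the larger minimum velocity uncertainty, by a ratio of 1836.2.

For both particles, Δp_min = ℏ/(2Δx) = 8.370e-26 kg·m/s (same for both).

The velocity uncertainty is Δv = Δp/m:
- electron: Δv = 8.370e-26 / 9.109e-31 = 9.188e+04 m/s = 91.879 km/s
- proton: Δv = 8.370e-26 / 1.673e-27 = 5.004e+01 m/s = 50.039 m/s

Ratio: 9.188e+04 / 5.004e+01 = 1836.2

The lighter particle has larger velocity uncertainty because Δv ∝ 1/m.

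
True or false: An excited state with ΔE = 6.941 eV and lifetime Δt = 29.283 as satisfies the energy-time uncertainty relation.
No, it violates the uncertainty relation.

Calculate the product ΔEΔt:
ΔE = 6.941 eV = 1.112e-18 J
ΔEΔt = (1.112e-18 J) × (2.928e-17 s)
ΔEΔt = 3.256e-35 J·s

Compare to the minimum allowed value ℏ/2:
ℏ/2 = 5.273e-35 J·s

Since ΔEΔt = 3.256e-35 J·s < 5.273e-35 J·s = ℏ/2,
this violates the uncertainty relation.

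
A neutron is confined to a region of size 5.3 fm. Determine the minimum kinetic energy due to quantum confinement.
184.418 keV

Using the uncertainty principle:

1. Position uncertainty: Δx ≈ 5.300e-15 m
2. Minimum momentum uncertainty: Δp = ℏ/(2Δx) = 9.949e-21 kg·m/s
3. Minimum kinetic energy:
   KE = (Δp)²/(2m) = (9.949e-21)²/(2 × 1.675e-27 kg)
   KE = 2.955e-14 J = 184.418 keV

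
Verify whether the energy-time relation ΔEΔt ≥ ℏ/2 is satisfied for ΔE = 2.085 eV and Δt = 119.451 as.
No, it violates the uncertainty relation.

Calculate the product ΔEΔt:
ΔE = 2.085 eV = 3.341e-19 J
ΔEΔt = (3.341e-19 J) × (1.195e-16 s)
ΔEΔt = 3.990e-35 J·s

Compare to the minimum allowed value ℏ/2:
ℏ/2 = 5.273e-35 J·s

Since ΔEΔt = 3.990e-35 J·s < 5.273e-35 J·s = ℏ/2,
this violates the uncertainty relation.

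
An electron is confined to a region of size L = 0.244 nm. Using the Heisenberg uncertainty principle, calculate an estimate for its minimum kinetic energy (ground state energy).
159.986 meV

Using the uncertainty principle to estimate ground state energy:

1. The position uncertainty is approximately the confinement size:
   Δx ≈ L = 2.440e-10 m

2. From ΔxΔp ≥ ℏ/2, the minimum momentum uncertainty is:
   Δp ≈ ℏ/(2L) = 2.161e-25 kg·m/s

3. The kinetic energy is approximately:
   KE ≈ (Δp)²/(2m) = (2.161e-25)²/(2 × 9.109e-31 kg)
   KE ≈ 2.563e-20 J = 159.986 meV

This is an order-of-magnitude estimate of the ground state energy.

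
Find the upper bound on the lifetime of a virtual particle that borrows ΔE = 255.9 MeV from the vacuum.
1.286 ys

Using the energy-time uncertainty principle:
ΔEΔt ≥ ℏ/2

For a virtual particle borrowing energy ΔE, the maximum lifetime is:
Δt_max = ℏ/(2ΔE)

Converting energy:
ΔE = 255.9 MeV = 4.100e-11 J

Δt_max = (1.055e-34 J·s) / (2 × 4.100e-11 J)
Δt_max = 1.286e-24 s = 1.286 ys

Virtual particles with higher borrowed energy exist for shorter times.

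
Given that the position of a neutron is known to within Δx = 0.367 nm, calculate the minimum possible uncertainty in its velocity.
85.780 m/s

Using the Heisenberg uncertainty principle and Δp = mΔv:
ΔxΔp ≥ ℏ/2
Δx(mΔv) ≥ ℏ/2

The minimum uncertainty in velocity is:
Δv_min = ℏ/(2mΔx)
Δv_min = (1.055e-34 J·s) / (2 × 1.675e-27 kg × 3.670e-10 m)
Δv_min = 8.578e+01 m/s = 85.780 m/s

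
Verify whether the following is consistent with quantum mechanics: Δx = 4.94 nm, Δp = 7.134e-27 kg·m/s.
No, it violates the uncertainty principle (impossible measurement).

Calculate the product ΔxΔp:
ΔxΔp = (4.940e-09 m) × (7.134e-27 kg·m/s)
ΔxΔp = 3.524e-35 J·s

Compare to the minimum allowed value ℏ/2:
ℏ/2 = 5.273e-35 J·s

Since ΔxΔp = 3.524e-35 J·s < 5.273e-35 J·s = ℏ/2,
the measurement violates the uncertainty principle.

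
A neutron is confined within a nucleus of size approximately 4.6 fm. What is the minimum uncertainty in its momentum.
1.146 × 10^-20 kg·m/s

Using the Heisenberg uncertainty principle:
ΔxΔp ≥ ℏ/2

With Δx ≈ L = 4.600e-15 m (the confinement size):
Δp_min = ℏ/(2Δx)
Δp_min = (1.055e-34 J·s) / (2 × 4.600e-15 m)
Δp_min = 1.146e-20 kg·m/s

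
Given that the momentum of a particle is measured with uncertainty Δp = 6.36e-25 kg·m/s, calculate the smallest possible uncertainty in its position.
82.907 pm

Using the Heisenberg uncertainty principle:
ΔxΔp ≥ ℏ/2

The minimum uncertainty in position is:
Δx_min = ℏ/(2Δp)
Δx_min = (1.055e-34 J·s) / (2 × 6.360e-25 kg·m/s)
Δx_min = 8.291e-11 m = 82.907 pm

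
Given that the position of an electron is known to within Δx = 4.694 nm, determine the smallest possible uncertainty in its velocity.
12.331 km/s

Using the Heisenberg uncertainty principle and Δp = mΔv:
ΔxΔp ≥ ℏ/2
Δx(mΔv) ≥ ℏ/2

The minimum uncertainty in velocity is:
Δv_min = ℏ/(2mΔx)
Δv_min = (1.055e-34 J·s) / (2 × 9.109e-31 kg × 4.694e-09 m)
Δv_min = 1.233e+04 m/s = 12.331 km/s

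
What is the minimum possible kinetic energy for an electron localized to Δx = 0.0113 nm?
74.594 eV

Localizing a particle requires giving it sufficient momentum uncertainty:

1. From uncertainty principle: Δp ≥ ℏ/(2Δx)
   Δp_min = (1.055e-34 J·s) / (2 × 1.130e-11 m)
   Δp_min = 4.666e-24 kg·m/s

2. This momentum uncertainty corresponds to kinetic energy:
   KE ≈ (Δp)²/(2m) = (4.666e-24)²/(2 × 9.109e-31 kg)
   KE = 1.195e-17 J = 74.594 eV

Tighter localization requires more energy.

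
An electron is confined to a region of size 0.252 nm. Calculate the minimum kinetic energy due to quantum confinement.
149.990 meV

Using the uncertainty principle:

1. Position uncertainty: Δx ≈ 2.520e-10 m
2. Minimum momentum uncertainty: Δp = ℏ/(2Δx) = 2.092e-25 kg·m/s
3. Minimum kinetic energy:
   KE = (Δp)²/(2m) = (2.092e-25)²/(2 × 9.109e-31 kg)
   KE = 2.403e-20 J = 149.990 meV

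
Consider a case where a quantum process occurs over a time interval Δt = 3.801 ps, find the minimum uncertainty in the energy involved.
86.584 μeV

Using the energy-time uncertainty principle:
ΔEΔt ≥ ℏ/2

The minimum uncertainty in energy is:
ΔE_min = ℏ/(2Δt)
ΔE_min = (1.055e-34 J·s) / (2 × 3.801e-12 s)
ΔE_min = 1.387e-23 J = 86.584 μeV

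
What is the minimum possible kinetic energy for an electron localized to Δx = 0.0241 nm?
16.399 eV

Localizing a particle requires giving it sufficient momentum uncertainty:

1. From uncertainty principle: Δp ≥ ℏ/(2Δx)
   Δp_min = (1.055e-34 J·s) / (2 × 2.410e-11 m)
   Δp_min = 2.188e-24 kg·m/s

2. This momentum uncertainty corresponds to kinetic energy:
   KE ≈ (Δp)²/(2m) = (2.188e-24)²/(2 × 9.109e-31 kg)
   KE = 2.627e-18 J = 16.399 eV

Tighter localization requires more energy.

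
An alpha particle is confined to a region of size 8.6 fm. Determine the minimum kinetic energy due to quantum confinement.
17.656 keV

Using the uncertainty principle:

1. Position uncertainty: Δx ≈ 8.600e-15 m
2. Minimum momentum uncertainty: Δp = ℏ/(2Δx) = 6.131e-21 kg·m/s
3. Minimum kinetic energy:
   KE = (Δp)²/(2m) = (6.131e-21)²/(2 × 6.645e-27 kg)
   KE = 2.829e-15 J = 17.656 keV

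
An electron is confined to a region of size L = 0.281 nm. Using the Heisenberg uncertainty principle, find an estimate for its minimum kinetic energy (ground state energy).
120.629 meV

Using the uncertainty principle to estimate ground state energy:

1. The position uncertainty is approximately the confinement size:
   Δx ≈ L = 2.810e-10 m

2. From ΔxΔp ≥ ℏ/2, the minimum momentum uncertainty is:
   Δp ≈ ℏ/(2L) = 1.876e-25 kg·m/s

3. The kinetic energy is approximately:
   KE ≈ (Δp)²/(2m) = (1.876e-25)²/(2 × 9.109e-31 kg)
   KE ≈ 1.933e-20 J = 120.629 meV

This is an order-of-magnitude estimate of the ground state energy.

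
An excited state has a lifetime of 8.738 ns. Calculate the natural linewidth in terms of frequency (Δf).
9.107 MHz

Using the energy-time uncertainty principle and E = hf:
ΔEΔt ≥ ℏ/2
hΔf·Δt ≥ ℏ/2

The minimum frequency uncertainty is:
Δf = ℏ/(2hτ) = 1/(4πτ)
Δf = 1/(4π × 8.738e-09 s)
Δf = 9.107e+06 Hz = 9.107 MHz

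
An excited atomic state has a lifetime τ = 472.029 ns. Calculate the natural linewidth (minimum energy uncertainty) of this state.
697.216 peV

Using the energy-time uncertainty principle:
ΔEΔt ≥ ℏ/2

The lifetime τ represents the time uncertainty Δt.
The natural linewidth (minimum energy uncertainty) is:

ΔE = ℏ/(2τ)
ΔE = (1.055e-34 J·s) / (2 × 4.720e-07 s)
ΔE = 1.117e-28 J = 697.216 peV

This natural linewidth limits the precision of spectroscopic measurements.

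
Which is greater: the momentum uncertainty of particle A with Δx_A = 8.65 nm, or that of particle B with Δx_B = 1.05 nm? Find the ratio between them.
Particle B has the larger minimum momentum uncertainty, by a factor of 8.24.

For each particle, the minimum momentum uncertainty is Δp_min = ℏ/(2Δx):

Particle A: Δp_A = ℏ/(2×8.650e-09 m) = 6.096e-27 kg·m/s
Particle B: Δp_B = ℏ/(2×1.050e-09 m) = 5.022e-26 kg·m/s

Ratio: Δp_B/Δp_A = 8.24

Since Δp_min ∝ 1/Δx, the particle with smaller position uncertainty (B) has larger momentum uncertainty.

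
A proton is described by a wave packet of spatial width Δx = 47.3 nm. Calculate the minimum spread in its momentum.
1.115 × 10^-27 kg·m/s

For a wave packet, the spatial width Δx and momentum spread Δp are related by the uncertainty principle:
ΔxΔp ≥ ℏ/2

The minimum momentum spread is:
Δp_min = ℏ/(2Δx)
Δp_min = (1.055e-34 J·s) / (2 × 4.730e-08 m)
Δp_min = 1.115e-27 kg·m/s

A wave packet cannot have both a well-defined position and well-defined momentum.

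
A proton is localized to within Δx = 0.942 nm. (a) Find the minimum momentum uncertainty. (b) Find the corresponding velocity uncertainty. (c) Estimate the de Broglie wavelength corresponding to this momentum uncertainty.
(a) Δp_min = 5.598 × 10^-26 kg·m/s
(b) Δv_min = 33.466 m/s
(c) λ_dB = 11.838 nm

Step-by-step:

(a) From the uncertainty principle:
Δp_min = ℏ/(2Δx) = (1.055e-34 J·s)/(2 × 9.420e-10 m) = 5.598e-26 kg·m/s

(b) The velocity uncertainty:
Δv = Δp/m = (5.598e-26 kg·m/s)/(1.673e-27 kg) = 3.347e+01 m/s = 33.466 m/s

(c) The de Broglie wavelength for this momentum:
λ = h/p = (6.626e-34 J·s)/(5.598e-26 kg·m/s) = 1.184e-08 m = 11.838 nm

Note: The de Broglie wavelength is comparable to the localization size, as expected from wave-particle duality.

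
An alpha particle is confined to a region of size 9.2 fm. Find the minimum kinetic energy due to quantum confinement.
15.428 keV

Using the uncertainty principle:

1. Position uncertainty: Δx ≈ 9.200e-15 m
2. Minimum momentum uncertainty: Δp = ℏ/(2Δx) = 5.731e-21 kg·m/s
3. Minimum kinetic energy:
   KE = (Δp)²/(2m) = (5.731e-21)²/(2 × 6.645e-27 kg)
   KE = 2.472e-15 J = 15.428 keV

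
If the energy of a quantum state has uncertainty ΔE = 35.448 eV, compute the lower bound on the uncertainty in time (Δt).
9.284 as

Using the energy-time uncertainty principle:
ΔEΔt ≥ ℏ/2

The minimum uncertainty in time is:
Δt_min = ℏ/(2ΔE)
Δt_min = (1.055e-34 J·s) / (2 × 5.679e-18 J)
Δt_min = 9.284e-18 s = 9.284 as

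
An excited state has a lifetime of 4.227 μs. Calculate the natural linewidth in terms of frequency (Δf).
18.826 kHz

Using the energy-time uncertainty principle and E = hf:
ΔEΔt ≥ ℏ/2
hΔf·Δt ≥ ℏ/2

The minimum frequency uncertainty is:
Δf = ℏ/(2hτ) = 1/(4πτ)
Δf = 1/(4π × 4.227e-06 s)
Δf = 1.883e+04 Hz = 18.826 kHz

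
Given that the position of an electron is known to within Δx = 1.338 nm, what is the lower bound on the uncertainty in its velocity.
43.261 km/s

Using the Heisenberg uncertainty principle and Δp = mΔv:
ΔxΔp ≥ ℏ/2
Δx(mΔv) ≥ ℏ/2

The minimum uncertainty in velocity is:
Δv_min = ℏ/(2mΔx)
Δv_min = (1.055e-34 J·s) / (2 × 9.109e-31 kg × 1.338e-09 m)
Δv_min = 4.326e+04 m/s = 43.261 km/s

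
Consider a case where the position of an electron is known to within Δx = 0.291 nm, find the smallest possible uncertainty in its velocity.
198.913 km/s

Using the Heisenberg uncertainty principle and Δp = mΔv:
ΔxΔp ≥ ℏ/2
Δx(mΔv) ≥ ℏ/2

The minimum uncertainty in velocity is:
Δv_min = ℏ/(2mΔx)
Δv_min = (1.055e-34 J·s) / (2 × 9.109e-31 kg × 2.910e-10 m)
Δv_min = 1.989e+05 m/s = 198.913 km/s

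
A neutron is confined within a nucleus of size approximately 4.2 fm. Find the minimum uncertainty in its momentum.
1.255 × 10^-20 kg·m/s

Using the Heisenberg uncertainty principle:
ΔxΔp ≥ ℏ/2

With Δx ≈ L = 4.200e-15 m (the confinement size):
Δp_min = ℏ/(2Δx)
Δp_min = (1.055e-34 J·s) / (2 × 4.200e-15 m)
Δp_min = 1.255e-20 kg·m/s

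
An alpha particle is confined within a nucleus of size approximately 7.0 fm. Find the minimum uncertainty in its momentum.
7.533 × 10^-21 kg·m/s

Using the Heisenberg uncertainty principle:
ΔxΔp ≥ ℏ/2

With Δx ≈ L = 7.000e-15 m (the confinement size):
Δp_min = ℏ/(2Δx)
Δp_min = (1.055e-34 J·s) / (2 × 7.000e-15 m)
Δp_min = 7.533e-21 kg·m/s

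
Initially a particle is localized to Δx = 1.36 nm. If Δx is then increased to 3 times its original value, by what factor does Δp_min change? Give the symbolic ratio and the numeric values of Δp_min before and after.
Original Δp_min = 3.877 × 10^-26 kg·m/s; new Δp'_min = 1.292 × 10^-26 kg·m/s; ratio Δp'_min/Δp_min = 1/3.

From the uncertainty principle ΔxΔp ≥ ℏ/2, the minimum momentum uncertainty is Δp_min = ℏ/(2Δx).

Original (Δx = 1.36 nm = 1.360e-09 m):
Δp_min = (1.055e-34 J·s)/(2 × 1.360e-09 m) = 3.877e-26 kg·m/s

When Δx → 3Δx:
Δp'_min = ℏ/(2 × 3Δx) = (1/3) × ℏ/(2Δx) = (1/3) × Δp_min
Δp'_min = 1/3 × 3.877e-26 kg·m/s = 1.292e-26 kg·m/s

Since Δp_min ∝ 1/Δx, when Δx is increased to 3 times its original value, Δp_min decreases to 1/3 of its original value.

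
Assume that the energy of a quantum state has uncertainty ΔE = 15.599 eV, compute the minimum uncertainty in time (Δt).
21.098 as

Using the energy-time uncertainty principle:
ΔEΔt ≥ ℏ/2

The minimum uncertainty in time is:
Δt_min = ℏ/(2ΔE)
Δt_min = (1.055e-34 J·s) / (2 × 2.499e-18 J)
Δt_min = 2.110e-17 s = 21.098 as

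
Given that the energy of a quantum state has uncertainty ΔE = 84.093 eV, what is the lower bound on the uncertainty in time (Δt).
3.914 as

Using the energy-time uncertainty principle:
ΔEΔt ≥ ℏ/2

The minimum uncertainty in time is:
Δt_min = ℏ/(2ΔE)
Δt_min = (1.055e-34 J·s) / (2 × 1.347e-17 J)
Δt_min = 3.914e-18 s = 3.914 as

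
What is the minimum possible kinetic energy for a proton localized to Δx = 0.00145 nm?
2.467 eV

Localizing a particle requires giving it sufficient momentum uncertainty:

1. From uncertainty principle: Δp ≥ ℏ/(2Δx)
   Δp_min = (1.055e-34 J·s) / (2 × 1.450e-12 m)
   Δp_min = 3.636e-23 kg·m/s

2. This momentum uncertainty corresponds to kinetic energy:
   KE ≈ (Δp)²/(2m) = (3.636e-23)²/(2 × 1.673e-27 kg)
   KE = 3.953e-19 J = 2.467 eV

Tighter localization requires more energy.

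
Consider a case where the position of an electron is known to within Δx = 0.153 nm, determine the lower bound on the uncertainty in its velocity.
378.326 km/s

Using the Heisenberg uncertainty principle and Δp = mΔv:
ΔxΔp ≥ ℏ/2
Δx(mΔv) ≥ ℏ/2

The minimum uncertainty in velocity is:
Δv_min = ℏ/(2mΔx)
Δv_min = (1.055e-34 J·s) / (2 × 9.109e-31 kg × 1.530e-10 m)
Δv_min = 3.783e+05 m/s = 378.326 km/s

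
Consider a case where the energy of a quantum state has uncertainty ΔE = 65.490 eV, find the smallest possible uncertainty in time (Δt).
5.025 as

Using the energy-time uncertainty principle:
ΔEΔt ≥ ℏ/2

The minimum uncertainty in time is:
Δt_min = ℏ/(2ΔE)
Δt_min = (1.055e-34 J·s) / (2 × 1.049e-17 J)
Δt_min = 5.025e-18 s = 5.025 as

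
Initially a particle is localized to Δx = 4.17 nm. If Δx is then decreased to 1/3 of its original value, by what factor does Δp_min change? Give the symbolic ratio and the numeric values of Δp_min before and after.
Original Δp_min = 1.264 × 10^-26 kg·m/s; new Δp'_min = 3.793 × 10^-26 kg·m/s; ratio Δp'_min/Δp_min = 3.

From the uncertainty principle ΔxΔp ≥ ℏ/2, the minimum momentum uncertainty is Δp_min = ℏ/(2Δx).

Original (Δx = 4.17 nm = 4.170e-09 m):
Δp_min = (1.055e-34 J·s)/(2 × 4.170e-09 m) = 1.264e-26 kg·m/s

When Δx → (1/3)Δx:
Δp'_min = ℏ/(2 × (1/3)Δx) = 3 × ℏ/(2Δx) = 3 × Δp_min
Δp'_min = 3 × 1.264e-26 kg·m/s = 3.793e-26 kg·m/s

Since Δp_min ∝ 1/Δx, when Δx is decreased to 1/3 of its original value, Δp_min increases to 3 times its original value.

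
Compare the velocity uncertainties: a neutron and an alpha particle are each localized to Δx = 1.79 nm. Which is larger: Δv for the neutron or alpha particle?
The neutron has the larger minimum velocity uncertainty, by a ratio of 4.0.

For both particles, Δp_min = ℏ/(2Δx) = 2.946e-26 kg·m/s (same for both).

The velocity uncertainty is Δv = Δp/m:
- neutron: Δv = 2.946e-26 / 1.675e-27 = 1.759e+01 m/s = 17.587 m/s
- alpha particle: Δv = 2.946e-26 / 6.645e-27 = 4.433e+00 m/s = 4.433 m/s

Ratio: 1.759e+01 / 4.433e+00 = 4.0

The lighter particle has larger velocity uncertainty because Δv ∝ 1/m.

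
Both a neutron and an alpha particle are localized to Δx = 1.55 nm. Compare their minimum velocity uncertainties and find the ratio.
The neutron has the larger minimum velocity uncertainty, by a ratio of 4.0.

For both particles, Δp_min = ℏ/(2Δx) = 3.402e-26 kg·m/s (same for both).

The velocity uncertainty is Δv = Δp/m:
- neutron: Δv = 3.402e-26 / 1.675e-27 = 2.031e+01 m/s = 20.310 m/s
- alpha particle: Δv = 3.402e-26 / 6.645e-27 = 5.120e+00 m/s = 5.120 m/s

Ratio: 2.031e+01 / 5.120e+00 = 4.0

The lighter particle has larger velocity uncertainty because Δv ∝ 1/m.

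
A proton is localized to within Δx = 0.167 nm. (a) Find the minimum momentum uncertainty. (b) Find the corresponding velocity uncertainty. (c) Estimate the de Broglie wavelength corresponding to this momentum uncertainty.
(a) Δp_min = 3.157 × 10^-25 kg·m/s
(b) Δv_min = 188.770 m/s
(c) λ_dB = 2.099 nm

Step-by-step:

(a) From the uncertainty principle:
Δp_min = ℏ/(2Δx) = (1.055e-34 J·s)/(2 × 1.670e-10 m) = 3.157e-25 kg·m/s

(b) The velocity uncertainty:
Δv = Δp/m = (3.157e-25 kg·m/s)/(1.673e-27 kg) = 1.888e+02 m/s = 188.770 m/s

(c) The de Broglie wavelength for this momentum:
λ = h/p = (6.626e-34 J·s)/(3.157e-25 kg·m/s) = 2.099e-09 m = 2.099 nm

Note: The de Broglie wavelength is comparable to the localization size, as expected from wave-particle duality.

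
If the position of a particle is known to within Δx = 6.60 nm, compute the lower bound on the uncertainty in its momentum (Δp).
7.989 × 10^-27 kg·m/s

Using the Heisenberg uncertainty principle:
ΔxΔp ≥ ℏ/2

The minimum uncertainty in momentum is:
Δp_min = ℏ/(2Δx)
Δp_min = (1.055e-34 J·s) / (2 × 6.600e-09 m)
Δp_min = 7.989e-27 kg·m/s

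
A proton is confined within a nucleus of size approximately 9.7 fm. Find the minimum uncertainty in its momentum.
5.436 × 10^-21 kg·m/s

Using the Heisenberg uncertainty principle:
ΔxΔp ≥ ℏ/2

With Δx ≈ L = 9.700e-15 m (the confinement size):
Δp_min = ℏ/(2Δx)
Δp_min = (1.055e-34 J·s) / (2 × 9.700e-15 m)
Δp_min = 5.436e-21 kg·m/s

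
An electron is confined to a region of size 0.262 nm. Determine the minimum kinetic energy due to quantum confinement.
138.759 meV

Using the uncertainty principle:

1. Position uncertainty: Δx ≈ 2.620e-10 m
2. Minimum momentum uncertainty: Δp = ℏ/(2Δx) = 2.013e-25 kg·m/s
3. Minimum kinetic energy:
   KE = (Δp)²/(2m) = (2.013e-25)²/(2 × 9.109e-31 kg)
   KE = 2.223e-20 J = 138.759 meV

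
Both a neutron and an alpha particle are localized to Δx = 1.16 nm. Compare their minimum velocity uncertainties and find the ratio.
The neutron has the larger minimum velocity uncertainty, by a ratio of 4.0.

For both particles, Δp_min = ℏ/(2Δx) = 4.546e-26 kg·m/s (same for both).

The velocity uncertainty is Δv = Δp/m:
- neutron: Δv = 4.546e-26 / 1.675e-27 = 2.714e+01 m/s = 27.139 m/s
- alpha particle: Δv = 4.546e-26 / 6.645e-27 = 6.841e+00 m/s = 6.841 m/s

Ratio: 2.714e+01 / 6.841e+00 = 4.0

The lighter particle has larger velocity uncertainty because Δv ∝ 1/m.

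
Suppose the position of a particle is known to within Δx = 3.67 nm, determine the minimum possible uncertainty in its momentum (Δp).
1.437 × 10^-26 kg·m/s

Using the Heisenberg uncertainty principle:
ΔxΔp ≥ ℏ/2

The minimum uncertainty in momentum is:
Δp_min = ℏ/(2Δx)
Δp_min = (1.055e-34 J·s) / (2 × 3.670e-09 m)
Δp_min = 1.437e-26 kg·m/s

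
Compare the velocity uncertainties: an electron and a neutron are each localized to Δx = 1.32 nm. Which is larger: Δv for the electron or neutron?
The electron has the larger minimum velocity uncertainty, by a ratio of 1838.7.

For both particles, Δp_min = ℏ/(2Δx) = 3.995e-26 kg·m/s (same for both).

The velocity uncertainty is Δv = Δp/m:
- electron: Δv = 3.995e-26 / 9.109e-31 = 4.385e+04 m/s = 43.851 km/s
- neutron: Δv = 3.995e-26 / 1.675e-27 = 2.385e+01 m/s = 23.849 m/s

Ratio: 4.385e+04 / 2.385e+01 = 1838.7

The lighter particle has larger velocity uncertainty because Δv ∝ 1/m.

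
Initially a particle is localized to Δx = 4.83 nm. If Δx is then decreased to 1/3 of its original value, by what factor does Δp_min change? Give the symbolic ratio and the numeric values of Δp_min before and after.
Original Δp_min = 1.092 × 10^-26 kg·m/s; new Δp'_min = 3.275 × 10^-26 kg·m/s; ratio Δp'_min/Δp_min = 3.

From the uncertainty principle ΔxΔp ≥ ℏ/2, the minimum momentum uncertainty is Δp_min = ℏ/(2Δx).

Original (Δx = 4.83 nm = 4.830e-09 m):
Δp_min = (1.055e-34 J·s)/(2 × 4.830e-09 m) = 1.092e-26 kg·m/s

When Δx → (1/3)Δx:
Δp'_min = ℏ/(2 × (1/3)Δx) = 3 × ℏ/(2Δx) = 3 × Δp_min
Δp'_min = 3 × 1.092e-26 kg·m/s = 3.275e-26 kg·m/s

Since Δp_min ∝ 1/Δx, when Δx is decreased to 1/3 of its original value, Δp_min increases to 3 times its original value.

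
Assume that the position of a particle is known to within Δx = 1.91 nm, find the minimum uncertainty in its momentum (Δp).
2.761 × 10^-26 kg·m/s

Using the Heisenberg uncertainty principle:
ΔxΔp ≥ ℏ/2

The minimum uncertainty in momentum is:
Δp_min = ℏ/(2Δx)
Δp_min = (1.055e-34 J·s) / (2 × 1.910e-09 m)
Δp_min = 2.761e-26 kg·m/s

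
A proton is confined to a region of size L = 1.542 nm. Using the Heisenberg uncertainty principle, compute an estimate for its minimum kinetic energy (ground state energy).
2.182 μeV

Using the uncertainty principle to estimate ground state energy:

1. The position uncertainty is approximately the confinement size:
   Δx ≈ L = 1.542e-09 m

2. From ΔxΔp ≥ ℏ/2, the minimum momentum uncertainty is:
   Δp ≈ ℏ/(2L) = 3.419e-26 kg·m/s

3. The kinetic energy is approximately:
   KE ≈ (Δp)²/(2m) = (3.419e-26)²/(2 × 1.673e-27 kg)
   KE ≈ 3.495e-25 J = 2.182 μeV

This is an order-of-magnitude estimate of the ground state energy.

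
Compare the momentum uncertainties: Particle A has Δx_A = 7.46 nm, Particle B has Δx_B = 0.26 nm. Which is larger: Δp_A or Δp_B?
Particle B has the larger minimum momentum uncertainty, by a factor of 28.69.

For each particle, the minimum momentum uncertainty is Δp_min = ℏ/(2Δx):

Particle A: Δp_A = ℏ/(2×7.460e-09 m) = 7.068e-27 kg·m/s
Particle B: Δp_B = ℏ/(2×2.600e-10 m) = 2.028e-25 kg·m/s

Ratio: Δp_B/Δp_A = 28.69

Since Δp_min ∝ 1/Δx, the particle with smaller position uncertainty (B) has larger momentum uncertainty.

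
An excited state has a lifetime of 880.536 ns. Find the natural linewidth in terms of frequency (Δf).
90.374 kHz

Using the energy-time uncertainty principle and E = hf:
ΔEΔt ≥ ℏ/2
hΔf·Δt ≥ ℏ/2

The minimum frequency uncertainty is:
Δf = ℏ/(2hτ) = 1/(4πτ)
Δf = 1/(4π × 8.805e-07 s)
Δf = 9.037e+04 Hz = 90.374 kHz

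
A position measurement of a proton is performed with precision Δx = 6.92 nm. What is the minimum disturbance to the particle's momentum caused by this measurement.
7.620 × 10^-27 kg·m/s

The uncertainty principle implies that measuring position disturbs momentum:
ΔxΔp ≥ ℏ/2

When we measure position with precision Δx, we necessarily introduce a momentum uncertainty:
Δp ≥ ℏ/(2Δx)
Δp_min = (1.055e-34 J·s) / (2 × 6.920e-09 m)
Δp_min = 7.620e-27 kg·m/s

The more precisely we measure position, the greater the momentum disturbance.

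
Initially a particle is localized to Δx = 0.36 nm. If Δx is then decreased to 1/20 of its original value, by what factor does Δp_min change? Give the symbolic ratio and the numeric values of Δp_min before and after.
Original Δp_min = 1.465 × 10^-25 kg·m/s; new Δp'_min = 2.929 × 10^-24 kg·m/s; ratio Δp'_min/Δp_min = 20.

From the uncertainty principle ΔxΔp ≥ ℏ/2, the minimum momentum uncertainty is Δp_min = ℏ/(2Δx).

Original (Δx = 0.36 nm = 3.600e-10 m):
Δp_min = (1.055e-34 J·s)/(2 × 3.600e-10 m) = 1.465e-25 kg·m/s

When Δx → (1/20)Δx:
Δp'_min = ℏ/(2 × (1/20)Δx) = 20 × ℏ/(2Δx) = 20 × Δp_min
Δp'_min = 20 × 1.465e-25 kg·m/s = 2.929e-24 kg·m/s

Since Δp_min ∝ 1/Δx, when Δx is decreased to 1/20 of its original value, Δp_min increases to 20 times its original value.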